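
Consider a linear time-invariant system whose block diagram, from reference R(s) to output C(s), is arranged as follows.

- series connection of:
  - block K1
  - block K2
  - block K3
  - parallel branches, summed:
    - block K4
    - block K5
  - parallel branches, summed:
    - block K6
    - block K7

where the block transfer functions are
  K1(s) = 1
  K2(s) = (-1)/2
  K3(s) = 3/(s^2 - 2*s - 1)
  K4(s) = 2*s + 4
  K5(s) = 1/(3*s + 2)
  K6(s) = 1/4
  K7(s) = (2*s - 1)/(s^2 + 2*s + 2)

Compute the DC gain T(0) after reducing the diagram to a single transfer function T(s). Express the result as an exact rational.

[1] combine K4, K5 in parallel; result (6*s^2 + 16*s + 9)/(3*s + 2)
[2] combine K6, K7 in parallel; result (s^2 + 10*s - 2)/(4*s^2 + 8*s + 8)
[3] multiply K1, K2, K3, (K4+K5), (K6+K7) (series); result (-18*s^4 - 228*s^3 - 471*s^2 - 174*s + 54)/(24*s^5 + 16*s^4 - 72*s^3 - 192*s^2 - 144*s - 32)
DC gain: substitute s = 0 into T(s) from step 3: T(0) = 54/(-32) = -27/16.

Therefore the answer is -27/16.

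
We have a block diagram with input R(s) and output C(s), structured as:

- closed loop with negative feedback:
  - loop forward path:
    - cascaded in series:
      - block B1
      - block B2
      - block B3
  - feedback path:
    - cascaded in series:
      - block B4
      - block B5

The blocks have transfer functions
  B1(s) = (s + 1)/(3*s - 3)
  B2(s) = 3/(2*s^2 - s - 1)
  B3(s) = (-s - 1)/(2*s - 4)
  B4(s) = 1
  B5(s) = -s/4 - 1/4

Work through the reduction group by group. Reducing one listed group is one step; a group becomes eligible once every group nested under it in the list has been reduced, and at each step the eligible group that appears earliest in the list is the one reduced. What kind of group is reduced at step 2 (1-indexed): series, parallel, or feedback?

Reducing step by step:

Step 1. combine B1, B2, B3 in series
Step 2. multiply B4, B5 (series)
Step 3. collapse the loop ((B1*B2*B3) forward, (B4*B5) return)
Step 2: series.

Answer: series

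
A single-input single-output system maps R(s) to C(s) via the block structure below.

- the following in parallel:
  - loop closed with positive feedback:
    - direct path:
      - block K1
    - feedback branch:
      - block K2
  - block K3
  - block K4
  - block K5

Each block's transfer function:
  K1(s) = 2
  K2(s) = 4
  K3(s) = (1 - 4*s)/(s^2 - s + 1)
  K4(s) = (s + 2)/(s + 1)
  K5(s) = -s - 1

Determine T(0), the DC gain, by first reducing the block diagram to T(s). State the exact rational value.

The answer is 12/7.

Reasoning:
1. close the feedback loop around K1, K2 = (-2)/7
2. sum the parallel branches [K1/(1-K1*K2)], K3, K4, K5 = (-7*s^4 - 2*s^3 - 21*s^2 - 35*s + 12)/(7*s^3 + 7)
DC gain: substitute s = 0 into T(s) from step 2: T(0) = 12/7.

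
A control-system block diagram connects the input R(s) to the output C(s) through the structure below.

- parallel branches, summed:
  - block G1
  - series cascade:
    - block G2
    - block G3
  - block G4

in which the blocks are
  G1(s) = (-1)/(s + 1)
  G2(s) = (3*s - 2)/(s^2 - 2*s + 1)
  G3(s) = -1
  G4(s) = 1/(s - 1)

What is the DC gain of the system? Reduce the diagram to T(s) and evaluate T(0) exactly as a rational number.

(1) cascade G2, G3 -> (2 - 3*s)/(s^2 - 2*s + 1)
(2) add G1, (G2*G3), G4 (parallel) -> (-3*s^2 + s)/(s^3 - s^2 - s + 1)
The step-2 result is T(s). Setting s = 0: T(0) = 0/1 = 0.

Final answer: 0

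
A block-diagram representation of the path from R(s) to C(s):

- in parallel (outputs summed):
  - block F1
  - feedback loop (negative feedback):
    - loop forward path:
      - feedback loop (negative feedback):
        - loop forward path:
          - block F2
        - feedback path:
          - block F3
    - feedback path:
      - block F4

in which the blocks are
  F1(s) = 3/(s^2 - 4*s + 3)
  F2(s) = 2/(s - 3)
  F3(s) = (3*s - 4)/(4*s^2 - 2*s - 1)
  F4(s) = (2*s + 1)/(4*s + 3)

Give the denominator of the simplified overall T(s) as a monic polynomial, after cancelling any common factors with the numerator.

[1] close the feedback loop around F2, F3, giving (8*s^2 - 4*s - 2)/(4*s^3 - 14*s^2 + 11*s - 5)
[2] reduce the feedback loop with forward [F2/(1+F2*F3)] and return F4, giving (32*s^3 + 8*s^2 - 20*s - 6)/(16*s^4 - 28*s^3 + 2*s^2 + 5*s - 17)
[3] combine F1, [[F2/(1+F2*F3)]/(1+[F2/(1+F2*F3)]*F4)] in parallel, giving (32*s^5 - 72*s^4 - 40*s^3 + 104*s^2 - 21*s - 69)/(16*s^6 - 92*s^5 + 162*s^4 - 87*s^3 - 31*s^2 + 83*s - 51)
Step 3 gives the fully reduced T(s), with no common factor left to cancel. The denominator's leading coefficient is 16, so divide each of its coefficients by 16 to get the monic form.

Answer: s^6 - 23*s^5/4 + 81*s^4/8 - 87*s^3/16 - 31*s^2/16 + 83*s/16 - 51/16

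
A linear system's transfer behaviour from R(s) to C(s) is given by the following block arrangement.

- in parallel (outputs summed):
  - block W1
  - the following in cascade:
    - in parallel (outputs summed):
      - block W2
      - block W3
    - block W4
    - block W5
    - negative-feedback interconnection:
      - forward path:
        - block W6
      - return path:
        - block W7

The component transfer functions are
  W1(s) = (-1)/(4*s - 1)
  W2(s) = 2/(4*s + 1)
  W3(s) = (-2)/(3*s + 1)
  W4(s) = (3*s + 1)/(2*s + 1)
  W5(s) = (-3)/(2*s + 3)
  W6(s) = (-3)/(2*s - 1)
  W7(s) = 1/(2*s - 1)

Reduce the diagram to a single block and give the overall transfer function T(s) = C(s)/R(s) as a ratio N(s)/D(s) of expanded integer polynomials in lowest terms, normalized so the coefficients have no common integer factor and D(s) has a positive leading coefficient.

Step 1 - sum the parallel branches W2, W3, giving (-2*s)/(12*s^2 + 7*s + 1)
Step 2 - reduce the feedback loop with forward W6 and return W7, giving (3 - 6*s)/(4*s^2 - 4*s - 2)
Step 3 - combine (W2+W3), W4, W5, [W6/(1+W6*W7)] in series, giving (-18*s^2 + 9*s)/(32*s^5 + 40*s^4 - 48*s^3 - 70*s^2 - 26*s - 3)
Step 4 - reduce the parallel group W1, ((W2+W3)*W4*W5*[W6/(1+W6*W7)]): this yields T(s), and no further normalization is needed

Hence the answer: (-32*s^5 - 40*s^4 - 24*s^3 + 124*s^2 + 17*s + 3)/(128*s^6 + 128*s^5 - 232*s^4 - 232*s^3 - 34*s^2 + 14*s + 3)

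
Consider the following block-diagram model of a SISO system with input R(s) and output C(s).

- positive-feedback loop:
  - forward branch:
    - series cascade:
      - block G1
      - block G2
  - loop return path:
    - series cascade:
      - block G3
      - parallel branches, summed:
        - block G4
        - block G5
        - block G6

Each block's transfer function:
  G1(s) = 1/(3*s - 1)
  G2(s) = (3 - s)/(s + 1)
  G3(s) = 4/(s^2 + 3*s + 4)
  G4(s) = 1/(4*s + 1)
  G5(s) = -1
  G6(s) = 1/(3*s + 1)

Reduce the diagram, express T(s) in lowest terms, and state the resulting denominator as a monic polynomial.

Step 1 - combine G1, G2 in series, giving (3 - s)/(3*s^2 + 2*s - 1)
Step 2 - reduce the parallel group G4, G5, G6, giving (1 - 12*s^2)/(12*s^2 + 7*s + 1)
Step 3 - multiply G3, (G4+G5+G6) (series), giving (4 - 48*s^2)/(12*s^4 + 43*s^3 + 70*s^2 + 31*s + 4)
Step 4 - reduce the feedback loop with forward (G1*G2) and return (G3*(G4+G5+G6)), giving (-12*s^5 - 7*s^4 + 59*s^3 + 179*s^2 + 89*s + 12)/(36*s^6 + 153*s^5 + 284*s^4 + 142*s^3 + 148*s^2 - 19*s - 16)
That last expression is T(s), already simplified. Scaling its denominator by 1/36 (the reciprocal of the leading coefficient) yields the monic denominator.

Hence the answer: s^6 + 17*s^5/4 + 71*s^4/9 + 71*s^3/18 + 37*s^2/9 - 19*s/36 - 4/9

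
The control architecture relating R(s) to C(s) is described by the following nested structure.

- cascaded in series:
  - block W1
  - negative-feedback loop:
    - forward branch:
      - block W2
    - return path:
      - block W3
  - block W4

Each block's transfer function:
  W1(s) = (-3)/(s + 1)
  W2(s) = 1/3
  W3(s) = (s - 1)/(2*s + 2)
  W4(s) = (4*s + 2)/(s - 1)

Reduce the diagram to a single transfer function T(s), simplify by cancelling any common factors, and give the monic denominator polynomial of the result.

Step 1: reduce the feedback loop with forward W2 and return W3 gives (2*s + 2)/(7*s + 5)
Step 2: reduce the series chain W1, [W2/(1+W2*W3)], W4 gives (-24*s - 12)/(7*s^2 - 2*s - 5)
Step 2 gives the fully reduced T(s), with no common factor left to cancel. The denominator's leading coefficient is 7, so divide each of its coefficients by 7 to get the monic form.

Answer: s^2 - 2*s/7 - 5/7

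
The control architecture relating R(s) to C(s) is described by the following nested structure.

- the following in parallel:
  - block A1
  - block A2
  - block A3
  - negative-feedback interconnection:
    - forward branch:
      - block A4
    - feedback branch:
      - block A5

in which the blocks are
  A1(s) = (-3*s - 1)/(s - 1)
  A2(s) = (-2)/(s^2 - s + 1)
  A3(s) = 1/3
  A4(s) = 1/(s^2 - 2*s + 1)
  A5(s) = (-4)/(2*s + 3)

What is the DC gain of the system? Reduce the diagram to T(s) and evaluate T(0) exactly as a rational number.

Step 1. close the feedback loop around A4, A5; result (2*s + 3)/(2*s^3 - s^2 - 4*s - 1)
Step 2. sum the parallel branches A1, A2, A3, [A4/(1+A4*A5)]; result (-16*s^6 + 16*s^5 + 14*s^4 + 3*s^3 + 28*s^2 + 14*s - 11)/(6*s^6 - 15*s^5 + 6*s^4 + 9*s^3 - 15*s^2 + 6*s + 3)
DC gain: substitute s = 0 into T(s) from step 2: T(0) = -11/3.

Final answer: -11/3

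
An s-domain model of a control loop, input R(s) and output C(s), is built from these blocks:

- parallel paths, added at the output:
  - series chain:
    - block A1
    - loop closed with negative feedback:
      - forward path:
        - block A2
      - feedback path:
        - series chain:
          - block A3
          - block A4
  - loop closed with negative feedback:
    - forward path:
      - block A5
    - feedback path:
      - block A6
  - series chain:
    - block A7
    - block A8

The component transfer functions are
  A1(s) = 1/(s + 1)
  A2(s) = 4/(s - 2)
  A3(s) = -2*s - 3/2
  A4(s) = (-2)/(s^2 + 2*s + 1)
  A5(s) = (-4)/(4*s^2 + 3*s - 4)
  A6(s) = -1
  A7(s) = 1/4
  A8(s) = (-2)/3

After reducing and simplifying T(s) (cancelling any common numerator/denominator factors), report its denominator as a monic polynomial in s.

Reducing step by step:

(1) combine A3, A4 in series: (4*s + 3)/(s^2 + 2*s + 1)
(2) apply the feedback formula to A2, (A3*A4): (4*s^2 + 8*s + 4)/(s^3 + 13*s + 10)
(3) multiply A1, [A2/(1+A2*(A3*A4))] (series): (4*s + 4)/(s^3 + 13*s + 10)
(4) reduce the feedback loop with forward A5 and return A6: (-4)/(4*s^2 + 3*s)
(5) reduce the series chain A7, A8: (-1)/6
(6) sum the parallel branches (A1*[A2/(1+A2*(A3*A4))]), [A5/(1+A5*A6)], (A7*A8): (-4*s^5 - 3*s^4 + 20*s^3 + 89*s^2 - 270*s - 240)/(24*s^5 + 18*s^4 + 312*s^3 + 474*s^2 + 180*s)
The result of step 6 is T(s) in lowest terms. Its denominator has leading coefficient 24; dividing the denominator through by 24 makes it monic.

Answer: s^5 + 3*s^4/4 + 13*s^3 + 79*s^2/4 + 15*s/2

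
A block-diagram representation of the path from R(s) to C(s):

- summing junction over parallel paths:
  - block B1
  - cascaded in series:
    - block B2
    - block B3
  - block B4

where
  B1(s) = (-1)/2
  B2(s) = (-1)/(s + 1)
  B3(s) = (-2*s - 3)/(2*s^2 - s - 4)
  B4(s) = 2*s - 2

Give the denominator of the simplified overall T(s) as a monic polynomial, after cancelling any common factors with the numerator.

Step 1. cascade B2, B3; result (2*s + 3)/(2*s^3 + s^2 - 5*s - 4)
Step 2. add B1, (B2*B3), B4 (parallel); result (8*s^4 - 6*s^3 - 25*s^2 + 13*s + 26)/(4*s^3 + 2*s^2 - 10*s - 8)
No further cancellation is possible in the step-2 result, so that is T(s). Its denominator becomes monic after dividing by the leading coefficient 4.

Hence the answer: s^3 + s^2/2 - 5*s/2 - 2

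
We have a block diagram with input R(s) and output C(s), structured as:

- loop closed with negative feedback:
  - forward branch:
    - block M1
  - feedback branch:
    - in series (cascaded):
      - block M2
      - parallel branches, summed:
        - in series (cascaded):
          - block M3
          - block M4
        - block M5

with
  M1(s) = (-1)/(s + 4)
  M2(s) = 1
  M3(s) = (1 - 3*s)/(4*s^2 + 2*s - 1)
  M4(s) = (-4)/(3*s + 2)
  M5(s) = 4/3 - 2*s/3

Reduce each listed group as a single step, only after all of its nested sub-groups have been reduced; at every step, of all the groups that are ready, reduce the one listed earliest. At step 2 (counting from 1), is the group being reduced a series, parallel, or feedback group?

Reducing step by step:

Step 1 - series reduction of M3, M4
Step 2 - reduce the parallel group (M3*M4), M5
Step 3 - multiply M2, ((M3*M4)+M5) (series)
Step 4 - apply the feedback formula to M1, (M2*((M3*M4)+M5))
The group at step 2 is a parallel group.

Answer: parallel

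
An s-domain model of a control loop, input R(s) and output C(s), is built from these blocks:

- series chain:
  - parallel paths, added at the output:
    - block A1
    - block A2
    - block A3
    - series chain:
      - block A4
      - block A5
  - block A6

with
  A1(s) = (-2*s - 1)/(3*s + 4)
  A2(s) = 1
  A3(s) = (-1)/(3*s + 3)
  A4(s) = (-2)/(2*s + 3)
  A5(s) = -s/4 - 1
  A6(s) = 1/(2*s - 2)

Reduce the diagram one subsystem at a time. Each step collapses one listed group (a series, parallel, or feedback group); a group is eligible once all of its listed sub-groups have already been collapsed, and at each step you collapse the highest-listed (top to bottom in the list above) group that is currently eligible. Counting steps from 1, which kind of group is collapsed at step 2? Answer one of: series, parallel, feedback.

The answer is parallel.

Reasoning:
(1) reduce the series chain A4, A5
(2) reduce the parallel group A1, A2, A3, (A4*A5)
(3) series reduction of (A1+A2+A3+(A4*A5)), A6
So the answer for step 2 is parallel.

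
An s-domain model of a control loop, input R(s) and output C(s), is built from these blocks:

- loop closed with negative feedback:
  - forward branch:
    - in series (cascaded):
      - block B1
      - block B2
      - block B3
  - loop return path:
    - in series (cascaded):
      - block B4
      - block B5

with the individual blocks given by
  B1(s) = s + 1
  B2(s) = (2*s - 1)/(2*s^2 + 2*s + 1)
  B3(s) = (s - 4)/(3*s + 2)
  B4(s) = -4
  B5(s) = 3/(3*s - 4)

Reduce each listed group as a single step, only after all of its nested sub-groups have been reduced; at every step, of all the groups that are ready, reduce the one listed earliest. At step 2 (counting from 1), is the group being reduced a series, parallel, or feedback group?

1. series reduction of B1, B2, B3
2. reduce the series chain B4, B5
3. collapse the loop ((B1*B2*B3) forward, (B4*B5) return)
Step 2: series.

Therefore the answer is series.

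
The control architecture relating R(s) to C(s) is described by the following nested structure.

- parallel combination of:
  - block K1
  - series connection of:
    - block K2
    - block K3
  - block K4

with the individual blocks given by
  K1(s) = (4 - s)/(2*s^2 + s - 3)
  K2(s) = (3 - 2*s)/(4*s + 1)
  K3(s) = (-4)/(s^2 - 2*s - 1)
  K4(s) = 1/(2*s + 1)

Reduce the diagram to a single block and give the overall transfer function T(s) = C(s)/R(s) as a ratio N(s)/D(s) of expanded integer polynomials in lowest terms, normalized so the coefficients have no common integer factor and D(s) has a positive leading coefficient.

The answer is (64*s^4 - 68*s^3 - 143*s^2 + 22*s + 35)/(16*s^6 - 12*s^5 - 72*s^4 - 5*s^3 + 47*s^2 + 23*s + 3).

Reasoning:
Step 1: cascade K2, K3 -> (8*s - 12)/(4*s^3 - 7*s^2 - 6*s - 1)
Step 2: reduce the parallel group K1, (K2*K3), K4 - this is the overall T(s), already in the required normalized form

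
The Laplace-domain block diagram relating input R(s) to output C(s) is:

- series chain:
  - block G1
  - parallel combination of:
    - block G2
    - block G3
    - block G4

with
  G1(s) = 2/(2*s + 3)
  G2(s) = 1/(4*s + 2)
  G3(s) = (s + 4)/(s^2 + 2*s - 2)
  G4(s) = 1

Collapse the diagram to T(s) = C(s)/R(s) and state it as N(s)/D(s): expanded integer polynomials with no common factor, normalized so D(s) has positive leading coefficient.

The answer is (4*s^3 + 15*s^2 + 16*s + 2)/(4*s^4 + 16*s^3 + 11*s^2 - 10*s - 6).

Reasoning:
Step 1. parallel reduction of G2, G3, G4 = (4*s^3 + 15*s^2 + 16*s + 2)/(4*s^3 + 10*s^2 - 4*s - 4)
Step 2. cascade G1, (G2+G3+G4), giving the overall T(s)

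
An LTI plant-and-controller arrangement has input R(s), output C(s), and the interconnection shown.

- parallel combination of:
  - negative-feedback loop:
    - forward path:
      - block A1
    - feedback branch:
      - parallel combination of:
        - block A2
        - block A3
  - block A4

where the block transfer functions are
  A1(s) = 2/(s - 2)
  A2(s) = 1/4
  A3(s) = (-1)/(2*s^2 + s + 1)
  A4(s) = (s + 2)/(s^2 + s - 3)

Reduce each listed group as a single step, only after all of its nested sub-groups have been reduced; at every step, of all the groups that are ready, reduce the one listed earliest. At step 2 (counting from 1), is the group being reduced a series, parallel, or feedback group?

1. reduce the parallel group A2, A3
2. close the feedback loop around A1, (A2+A3)
3. add [A1/(1+A1*(A2+A3))], A4 (parallel)
Step 2: feedback.

Final answer: feedback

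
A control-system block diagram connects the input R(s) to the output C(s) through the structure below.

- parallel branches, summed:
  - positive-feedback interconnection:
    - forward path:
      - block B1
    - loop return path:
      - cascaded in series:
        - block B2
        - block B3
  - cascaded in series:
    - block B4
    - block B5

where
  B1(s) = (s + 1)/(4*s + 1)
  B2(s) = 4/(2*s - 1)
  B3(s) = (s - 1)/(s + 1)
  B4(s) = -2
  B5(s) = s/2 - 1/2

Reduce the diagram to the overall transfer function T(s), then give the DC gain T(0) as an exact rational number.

Step 1: cascade B2, B3; result (4*s - 4)/(2*s^2 + s - 1)
Step 2: reduce the feedback loop with forward B1 and return (B2*B3); result (2*s^2 + s - 1)/(8*s^2 - 6*s + 3)
Step 3: reduce the series chain B4, B5; result 1 - s
Step 4: add [B1/(1-B1*(B2*B3))], (B4*B5) (parallel); result (-8*s^3 + 16*s^2 - 8*s + 2)/(8*s^2 - 6*s + 3)
Step 4 gives the overall T(s). Then T(0) = 2/3.

Hence the answer: 2/3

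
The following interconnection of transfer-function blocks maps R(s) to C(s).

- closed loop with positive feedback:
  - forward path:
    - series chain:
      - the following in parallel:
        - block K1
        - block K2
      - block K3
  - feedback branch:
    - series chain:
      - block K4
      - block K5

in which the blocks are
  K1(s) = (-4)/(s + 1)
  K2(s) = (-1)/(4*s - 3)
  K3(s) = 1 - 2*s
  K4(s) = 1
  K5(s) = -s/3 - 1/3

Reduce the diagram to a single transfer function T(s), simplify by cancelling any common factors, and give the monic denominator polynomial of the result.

The answer is s^3 + 7*s^2/34 - 25*s/34 + 1/17.

Reasoning:
1. sum the parallel branches K1, K2: (11 - 17*s)/(4*s^2 + s - 3)
2. series reduction of (K1+K2), K3: (34*s^2 - 39*s + 11)/(4*s^2 + s - 3)
3. series reduction of K4, K5: -s/3 - 1/3
4. feedback reduction of ((K1+K2)*K3), (K4*K5): (102*s^2 - 117*s + 33)/(34*s^3 + 7*s^2 - 25*s + 2)
The result of step 4 is T(s) in lowest terms. Its denominator has leading coefficient 34; dividing the denominator through by 34 makes it monic.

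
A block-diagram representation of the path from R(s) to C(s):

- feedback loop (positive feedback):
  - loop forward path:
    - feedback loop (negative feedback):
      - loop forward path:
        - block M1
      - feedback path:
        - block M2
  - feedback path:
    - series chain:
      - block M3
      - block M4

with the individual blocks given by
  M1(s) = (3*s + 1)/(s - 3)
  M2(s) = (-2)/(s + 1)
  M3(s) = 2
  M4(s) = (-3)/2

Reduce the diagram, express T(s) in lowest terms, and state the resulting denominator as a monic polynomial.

[1] collapse the loop (M1 forward, M2 return): (3*s^2 + 4*s + 1)/(s^2 - 8*s - 5)
[2] cascade M3, M4: -3
[3] apply the feedback formula to [M1/(1+M1*M2)], (M3*M4): (3*s^2 + 4*s + 1)/(10*s^2 + 4*s - 2)
No further cancellation is possible in the step-3 result, so that is T(s). Its denominator becomes monic after dividing by the leading coefficient 10.

Final answer: s^2 + 2*s/5 - 1/5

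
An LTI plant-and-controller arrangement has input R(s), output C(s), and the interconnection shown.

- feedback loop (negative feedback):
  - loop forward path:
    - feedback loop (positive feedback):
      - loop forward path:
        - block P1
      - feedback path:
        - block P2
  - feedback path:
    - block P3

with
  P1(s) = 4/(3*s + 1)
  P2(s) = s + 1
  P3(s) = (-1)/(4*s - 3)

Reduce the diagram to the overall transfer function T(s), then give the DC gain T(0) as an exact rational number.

Step 1: collapse the loop (P1 forward, P2 return); result (-4)/(s + 3)
Step 2: feedback reduction of [P1/(1-P1*P2)], P3; result (12 - 16*s)/(4*s^2 + 9*s - 5)
DC gain: substitute s = 0 into T(s) from step 2: T(0) = 12/(-5) = -12/5.

Therefore the answer is -12/5.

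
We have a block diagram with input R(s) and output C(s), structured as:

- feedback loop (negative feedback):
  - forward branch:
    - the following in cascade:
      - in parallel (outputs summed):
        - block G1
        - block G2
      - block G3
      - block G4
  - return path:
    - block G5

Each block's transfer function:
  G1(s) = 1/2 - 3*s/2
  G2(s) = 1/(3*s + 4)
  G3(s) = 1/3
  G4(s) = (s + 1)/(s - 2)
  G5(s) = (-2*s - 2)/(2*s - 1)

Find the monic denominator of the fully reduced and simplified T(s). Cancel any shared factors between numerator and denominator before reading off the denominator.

The answer is s^4 + 5*s^3 - 5*s + 2.

Reasoning:
Step 1 - reduce the parallel group G1, G2 -> (-9*s^2 - 9*s + 6)/(6*s + 8)
Step 2 - cascade (G1+G2), G3, G4 -> (-3*s^3 - 6*s^2 - s + 2)/(6*s^2 - 4*s - 16)
Step 3 - feedback reduction of ((G1+G2)*G3*G4), G5 -> (-6*s^4 - 9*s^3 + 4*s^2 + 5*s - 2)/(6*s^4 + 30*s^3 - 30*s + 12)
That last expression is T(s), already simplified. Scaling its denominator by 1/6 (the reciprocal of the leading coefficient) yields the monic denominator.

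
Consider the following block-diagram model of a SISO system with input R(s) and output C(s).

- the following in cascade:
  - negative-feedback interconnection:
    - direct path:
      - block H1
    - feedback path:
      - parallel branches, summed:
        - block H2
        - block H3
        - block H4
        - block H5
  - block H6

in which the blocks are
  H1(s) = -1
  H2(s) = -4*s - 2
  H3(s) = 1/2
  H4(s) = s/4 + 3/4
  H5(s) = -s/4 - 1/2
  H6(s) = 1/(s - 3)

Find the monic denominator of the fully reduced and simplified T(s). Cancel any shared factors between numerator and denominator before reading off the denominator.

First reduce the diagram to T(s).

1. parallel reduction of H2, H3, H4, H5 = -4*s - 5/4
2. collapse the loop (H1 forward, (H2+H3+H4+H5) return) = (-4)/(16*s + 9)
3. multiply [H1/(1+H1*(H2+H3+H4+H5))], H6 (series) = (-4)/(16*s^2 - 39*s - 27)
T(s) is the step-3 result (common factors already cancelled). Leading coefficient of the denominator: 16. Divide through by 16 for the monic polynomial.

Answer: s^2 - 39*s/16 - 27/16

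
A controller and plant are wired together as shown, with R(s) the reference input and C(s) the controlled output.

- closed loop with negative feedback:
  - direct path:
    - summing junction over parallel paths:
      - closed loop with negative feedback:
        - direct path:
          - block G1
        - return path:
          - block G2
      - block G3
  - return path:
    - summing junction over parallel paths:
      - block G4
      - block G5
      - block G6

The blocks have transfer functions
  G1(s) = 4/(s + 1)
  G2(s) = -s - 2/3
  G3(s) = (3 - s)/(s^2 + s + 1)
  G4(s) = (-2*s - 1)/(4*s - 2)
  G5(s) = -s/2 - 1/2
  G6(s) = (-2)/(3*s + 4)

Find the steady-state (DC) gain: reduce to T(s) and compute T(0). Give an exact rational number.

1. reduce the feedback loop with forward G1 and return G2 = (-12)/(9*s + 5)
2. sum the parallel branches [G1/(1+G1*G2)], G3 = (-21*s^2 + 10*s + 3)/(9*s^3 + 14*s^2 + 14*s + 5)
3. parallel reduction of G4, G5, G6 = (-6*s^3 - 17*s^2 - 20*s + 4)/(12*s^2 + 10*s - 8)
4. close the feedback loop around ([G1/(1+G1*G2)]+G3), (G4+G5+G6) = (-252*s^4 - 90*s^3 + 304*s^2 - 50*s - 24)/(234*s^5 + 555*s^4 + 468*s^3 - 247*s^2 - 82*s - 28)
DC gain: substitute s = 0 into T(s) from step 4: T(0) = -24/(-28) = 6/7.

Final answer: 6/7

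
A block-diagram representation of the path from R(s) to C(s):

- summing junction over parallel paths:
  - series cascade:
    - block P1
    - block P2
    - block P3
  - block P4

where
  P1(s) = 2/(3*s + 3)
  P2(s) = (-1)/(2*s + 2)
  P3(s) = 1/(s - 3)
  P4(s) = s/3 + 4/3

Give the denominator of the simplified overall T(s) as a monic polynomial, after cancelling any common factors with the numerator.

First reduce the diagram to T(s).

(1) series reduction of P1, P2, P3 -> (-1)/(3*s^3 - 3*s^2 - 15*s - 9)
(2) add (P1*P2*P3), P4 (parallel) -> (s^4 + 3*s^3 - 9*s^2 - 23*s - 13)/(3*s^3 - 3*s^2 - 15*s - 9)
Step 2 gives the fully reduced T(s), with no common factor left to cancel. The denominator's leading coefficient is 3, so divide each of its coefficients by 3 to get the monic form.

Answer: s^3 - s^2 - 5*s - 3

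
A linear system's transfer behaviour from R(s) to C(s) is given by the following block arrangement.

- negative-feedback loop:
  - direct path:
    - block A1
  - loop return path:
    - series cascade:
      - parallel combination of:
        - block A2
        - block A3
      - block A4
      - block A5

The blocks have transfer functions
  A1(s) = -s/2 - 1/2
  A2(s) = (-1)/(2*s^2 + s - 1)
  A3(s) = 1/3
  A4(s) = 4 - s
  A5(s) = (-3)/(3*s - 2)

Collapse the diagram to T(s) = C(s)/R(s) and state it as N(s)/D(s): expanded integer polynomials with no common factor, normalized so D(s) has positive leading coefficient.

(1) sum the parallel branches A2, A3; result (2*s^2 + s - 4)/(6*s^2 + 3*s - 3)
(2) combine (A2+A3), A4, A5 in series; result (2*s^3 - 7*s^2 - 8*s + 16)/(6*s^3 - s^2 - 5*s + 2)
(3) apply the feedback formula to A1, ((A2+A3)*A4*A5): this yields T(s), and no further normalization is needed

Final answer: (6*s^3 - s^2 - 5*s + 2)/(2*s^3 - 19*s^2 + 6*s + 12)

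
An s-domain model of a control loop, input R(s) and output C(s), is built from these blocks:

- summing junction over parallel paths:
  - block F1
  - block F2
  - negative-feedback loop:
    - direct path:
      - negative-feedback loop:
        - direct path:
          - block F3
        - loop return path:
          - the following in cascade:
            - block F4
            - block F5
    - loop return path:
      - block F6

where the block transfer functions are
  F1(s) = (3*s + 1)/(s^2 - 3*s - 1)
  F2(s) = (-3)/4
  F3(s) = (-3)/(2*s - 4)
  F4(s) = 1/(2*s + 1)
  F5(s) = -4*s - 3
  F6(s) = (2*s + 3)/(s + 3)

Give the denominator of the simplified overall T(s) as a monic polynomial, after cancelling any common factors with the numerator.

First reduce the diagram to T(s).

Step 1. series reduction of F4, F5: (-4*s - 3)/(2*s + 1)
Step 2. reduce the feedback loop with forward F3 and return (F4*F5): (-6*s - 3)/(4*s^2 + 6*s + 5)
Step 3. close the feedback loop around [F3/(1+F3*(F4*F5))], F6: (-6*s^2 - 21*s - 9)/(4*s^3 + 6*s^2 - s + 6)
Step 4. add F1, F2, [[F3/(1+F3*(F4*F5))]/(1+[F3/(1+F3*(F4*F5))]*F6)] (parallel): (-12*s^5 + 42*s^4 + 145*s^3 + 243*s^2 + 311*s + 78)/(16*s^5 - 24*s^4 - 92*s^3 + 12*s^2 - 68*s - 24)
The result of step 4 is T(s) in lowest terms. Its denominator has leading coefficient 16; dividing the denominator through by 16 makes it monic.

Answer: s^5 - 3*s^4/2 - 23*s^3/4 + 3*s^2/4 - 17*s/4 - 3/2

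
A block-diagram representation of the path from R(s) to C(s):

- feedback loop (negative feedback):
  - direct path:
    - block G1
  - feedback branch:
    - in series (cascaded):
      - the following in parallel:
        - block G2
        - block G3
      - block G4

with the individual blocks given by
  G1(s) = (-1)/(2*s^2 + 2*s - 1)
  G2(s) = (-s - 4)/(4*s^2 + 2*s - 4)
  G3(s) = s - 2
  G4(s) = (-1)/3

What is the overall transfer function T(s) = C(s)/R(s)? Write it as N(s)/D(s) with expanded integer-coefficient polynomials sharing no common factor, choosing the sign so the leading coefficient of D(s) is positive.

Answer: (-12*s^2 - 6*s + 12)/(24*s^4 + 40*s^3 - 30*s^2 - 39*s + 16)

Working:
Step 1. add G2, G3 (parallel) = (4*s^3 - 6*s^2 - 9*s + 4)/(4*s^2 + 2*s - 4)
Step 2. series reduction of (G2+G3), G4 = (-4*s^3 + 6*s^2 + 9*s - 4)/(12*s^2 + 6*s - 12)
Step 3. collapse the loop (G1 forward, ((G2+G3)*G4) return) - this is the overall T(s), already in the required normalized form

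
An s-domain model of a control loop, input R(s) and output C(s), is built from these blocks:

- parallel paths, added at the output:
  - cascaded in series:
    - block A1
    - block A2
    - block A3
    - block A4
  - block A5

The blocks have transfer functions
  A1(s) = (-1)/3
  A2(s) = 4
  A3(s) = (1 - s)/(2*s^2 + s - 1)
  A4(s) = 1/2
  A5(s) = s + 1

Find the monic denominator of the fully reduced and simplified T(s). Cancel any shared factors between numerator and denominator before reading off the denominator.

(1) cascade A1, A2, A3, A4; result (2*s - 2)/(6*s^2 + 3*s - 3)
(2) reduce the parallel group (A1*A2*A3*A4), A5; result (6*s^3 + 9*s^2 + 2*s - 5)/(6*s^2 + 3*s - 3)
That last expression is T(s), already simplified. Scaling its denominator by 1/6 (the reciprocal of the leading coefficient) yields the monic denominator.

Final answer: s^2 + s/2 - 1/2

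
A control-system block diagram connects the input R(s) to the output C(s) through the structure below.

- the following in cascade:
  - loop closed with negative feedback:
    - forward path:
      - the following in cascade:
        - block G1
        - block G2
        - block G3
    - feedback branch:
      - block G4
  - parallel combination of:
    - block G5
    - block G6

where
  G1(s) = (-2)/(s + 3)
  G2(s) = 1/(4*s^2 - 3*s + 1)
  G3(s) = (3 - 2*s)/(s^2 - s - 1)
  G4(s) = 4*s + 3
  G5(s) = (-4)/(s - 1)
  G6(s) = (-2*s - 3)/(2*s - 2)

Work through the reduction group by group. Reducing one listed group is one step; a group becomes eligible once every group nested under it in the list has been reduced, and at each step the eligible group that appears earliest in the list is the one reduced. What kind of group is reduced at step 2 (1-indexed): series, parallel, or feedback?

(1) multiply G1, G2, G3 (series)
(2) reduce the feedback loop with forward (G1*G2*G3) and return G4
(3) add G5, G6 (parallel)
(4) reduce the series chain [(G1*G2*G3)/(1+(G1*G2*G3)*G4)], (G5+G6)
Step 2 collapses a feedback group.

Answer: feedback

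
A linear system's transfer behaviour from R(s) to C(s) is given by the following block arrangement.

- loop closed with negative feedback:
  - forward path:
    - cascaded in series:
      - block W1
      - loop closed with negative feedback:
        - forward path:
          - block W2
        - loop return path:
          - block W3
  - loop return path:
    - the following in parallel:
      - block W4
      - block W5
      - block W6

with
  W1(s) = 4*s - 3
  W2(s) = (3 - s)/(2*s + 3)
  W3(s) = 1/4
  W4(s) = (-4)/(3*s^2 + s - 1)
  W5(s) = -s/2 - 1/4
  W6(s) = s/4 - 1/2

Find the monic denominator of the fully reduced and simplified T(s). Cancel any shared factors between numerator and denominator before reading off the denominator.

[1] feedback reduction of W2, W3 gives (12 - 4*s)/(7*s + 15)
[2] cascade W1, [W2/(1+W2*W3)] gives (-16*s^2 + 60*s - 36)/(7*s + 15)
[3] parallel reduction of W4, W5, W6 gives (-3*s^3 - 10*s^2 - 2*s - 13)/(12*s^2 + 4*s - 4)
[4] close the feedback loop around (W1*[W2/(1+W2*W3)]), (W4+W5+W6) gives (-48*s^4 + 164*s^3 - 32*s^2 - 96*s + 36)/(12*s^5 - 5*s^4 - 94*s^3 + 164*s^2 - 169*s + 102)
The result of step 4 is T(s) in lowest terms. Its denominator has leading coefficient 12; dividing the denominator through by 12 makes it monic.

Answer: s^5 - 5*s^4/12 - 47*s^3/6 + 41*s^2/3 - 169*s/12 + 17/2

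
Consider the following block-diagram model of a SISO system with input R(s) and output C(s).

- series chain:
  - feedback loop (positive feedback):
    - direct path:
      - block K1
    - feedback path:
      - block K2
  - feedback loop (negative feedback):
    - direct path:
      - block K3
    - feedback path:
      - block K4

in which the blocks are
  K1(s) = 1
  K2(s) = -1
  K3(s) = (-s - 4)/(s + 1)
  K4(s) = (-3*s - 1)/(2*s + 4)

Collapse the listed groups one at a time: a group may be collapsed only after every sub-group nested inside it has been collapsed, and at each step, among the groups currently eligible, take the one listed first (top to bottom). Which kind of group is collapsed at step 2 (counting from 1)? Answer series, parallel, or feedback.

[1] reduce the feedback loop with forward K1 and return K2
[2] reduce the feedback loop with forward K3 and return K4
[3] cascade [K1/(1-K1*K2)], [K3/(1+K3*K4)]
Step 2: feedback.

Hence the answer: feedback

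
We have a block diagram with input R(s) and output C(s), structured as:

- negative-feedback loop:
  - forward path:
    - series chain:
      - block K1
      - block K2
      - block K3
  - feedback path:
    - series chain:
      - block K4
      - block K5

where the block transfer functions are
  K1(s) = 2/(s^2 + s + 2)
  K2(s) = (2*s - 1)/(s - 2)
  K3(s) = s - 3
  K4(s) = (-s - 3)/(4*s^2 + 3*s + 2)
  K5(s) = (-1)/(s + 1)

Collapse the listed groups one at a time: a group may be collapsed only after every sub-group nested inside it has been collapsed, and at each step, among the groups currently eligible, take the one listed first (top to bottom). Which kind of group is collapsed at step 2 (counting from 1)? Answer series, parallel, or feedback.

(1) multiply K1, K2, K3 (series)
(2) reduce the series chain K4, K5
(3) collapse the loop ((K1*K2*K3) forward, (K4*K5) return)
The group at step 2 is a series group.

Answer: series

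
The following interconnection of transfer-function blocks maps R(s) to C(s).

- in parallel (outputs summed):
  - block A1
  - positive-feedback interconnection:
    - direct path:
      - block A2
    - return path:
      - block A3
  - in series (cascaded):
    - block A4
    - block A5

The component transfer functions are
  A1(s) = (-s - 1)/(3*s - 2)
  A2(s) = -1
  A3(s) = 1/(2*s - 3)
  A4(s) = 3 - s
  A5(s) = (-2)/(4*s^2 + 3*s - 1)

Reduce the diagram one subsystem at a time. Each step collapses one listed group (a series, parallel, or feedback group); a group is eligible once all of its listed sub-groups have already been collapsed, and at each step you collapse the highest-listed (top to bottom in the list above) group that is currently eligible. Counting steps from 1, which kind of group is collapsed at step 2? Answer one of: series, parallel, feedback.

The answer is series.

Reasoning:
Step 1 - collapse the loop (A2 forward, A3 return)
Step 2 - series reduction of A4, A5
Step 3 - add A1, [A2/(1-A2*A3)], (A4*A5) (parallel)
The group at step 2 is a series group.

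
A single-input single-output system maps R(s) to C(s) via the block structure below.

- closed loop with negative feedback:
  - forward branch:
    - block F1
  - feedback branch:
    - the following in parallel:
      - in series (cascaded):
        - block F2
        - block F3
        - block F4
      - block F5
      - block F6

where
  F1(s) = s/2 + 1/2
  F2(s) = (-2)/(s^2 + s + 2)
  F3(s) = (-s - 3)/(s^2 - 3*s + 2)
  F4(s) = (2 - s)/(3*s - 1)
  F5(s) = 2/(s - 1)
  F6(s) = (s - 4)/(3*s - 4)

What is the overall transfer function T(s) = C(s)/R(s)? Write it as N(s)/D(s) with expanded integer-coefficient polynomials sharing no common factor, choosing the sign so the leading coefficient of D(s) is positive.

Answer: (9*s^6 - 6*s^5 - 2*s^4 - 20*s^3 + s^2 + 26*s - 8)/(3*s^6 + 26*s^5 - 30*s^4 + 10*s^3 - 109*s^2 + 68*s + 16)

Working:
(1) combine F2, F3, F4 in series; result (-2*s - 6)/(3*s^4 - s^3 + 3*s^2 - 7*s + 2)
(2) parallel reduction of (F2*F3*F4), F5, F6; result (3*s^5 + 5*s^4 - 5*s^3 - 11*s^2 - 32*s + 32)/(9*s^5 - 15*s^4 + 13*s^3 - 33*s^2 + 34*s - 8)
(3) close the feedback loop around F1, ((F2*F3*F4)+F5+F6), giving the overall T(s)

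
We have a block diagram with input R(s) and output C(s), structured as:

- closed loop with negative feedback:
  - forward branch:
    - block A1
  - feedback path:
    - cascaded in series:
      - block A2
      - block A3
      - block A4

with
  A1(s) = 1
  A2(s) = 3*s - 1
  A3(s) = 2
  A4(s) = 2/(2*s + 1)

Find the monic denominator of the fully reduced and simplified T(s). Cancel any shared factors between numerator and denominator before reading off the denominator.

Answer: s - 3/14

Working:
Step 1: combine A2, A3, A4 in series = (12*s - 4)/(2*s + 1)
Step 2: reduce the feedback loop with forward A1 and return (A2*A3*A4) = (2*s + 1)/(14*s - 3)
No further cancellation is possible in the step-2 result, so that is T(s). Its denominator becomes monic after dividing by the leading coefficient 14.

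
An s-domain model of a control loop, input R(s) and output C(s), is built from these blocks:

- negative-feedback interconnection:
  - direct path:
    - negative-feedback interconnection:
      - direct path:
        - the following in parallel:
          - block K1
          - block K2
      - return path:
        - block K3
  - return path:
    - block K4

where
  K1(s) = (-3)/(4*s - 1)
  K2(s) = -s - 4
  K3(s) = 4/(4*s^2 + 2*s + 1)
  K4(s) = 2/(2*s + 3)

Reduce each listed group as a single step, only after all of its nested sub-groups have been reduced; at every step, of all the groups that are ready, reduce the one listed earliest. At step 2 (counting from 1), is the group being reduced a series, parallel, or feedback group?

Answer: feedback

Working:
(1) add K1, K2 (parallel)
(2) feedback reduction of (K1+K2), K3
(3) feedback reduction of [(K1+K2)/(1+(K1+K2)*K3)], K4
At step 2 the group reduced is feedback.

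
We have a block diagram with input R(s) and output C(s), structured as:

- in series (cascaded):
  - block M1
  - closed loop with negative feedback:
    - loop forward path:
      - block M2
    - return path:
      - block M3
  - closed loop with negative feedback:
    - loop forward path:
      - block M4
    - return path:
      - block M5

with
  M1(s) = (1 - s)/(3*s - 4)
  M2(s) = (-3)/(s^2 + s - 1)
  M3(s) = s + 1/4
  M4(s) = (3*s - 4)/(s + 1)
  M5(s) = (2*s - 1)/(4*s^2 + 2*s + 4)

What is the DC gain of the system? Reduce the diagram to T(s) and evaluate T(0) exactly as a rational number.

First reduce the diagram to T(s).

[1] close the feedback loop around M2, M3 gives (-12)/(4*s^2 - 8*s - 7)
[2] reduce the feedback loop with forward M4 and return M5 gives (12*s^3 - 10*s^2 + 4*s - 16)/(4*s^3 + 12*s^2 - 5*s + 8)
[3] combine M1, [M2/(1+M2*M3)], [M4/(1+M4*M5)] in series gives (48*s^3 - 24*s^2 + 24*s - 48)/(16*s^5 + 16*s^4 - 144*s^3 - 12*s^2 - 29*s - 56)
The step-3 result is T(s). Setting s = 0: T(0) = -48/(-56) = 6/7.

Answer: 6/7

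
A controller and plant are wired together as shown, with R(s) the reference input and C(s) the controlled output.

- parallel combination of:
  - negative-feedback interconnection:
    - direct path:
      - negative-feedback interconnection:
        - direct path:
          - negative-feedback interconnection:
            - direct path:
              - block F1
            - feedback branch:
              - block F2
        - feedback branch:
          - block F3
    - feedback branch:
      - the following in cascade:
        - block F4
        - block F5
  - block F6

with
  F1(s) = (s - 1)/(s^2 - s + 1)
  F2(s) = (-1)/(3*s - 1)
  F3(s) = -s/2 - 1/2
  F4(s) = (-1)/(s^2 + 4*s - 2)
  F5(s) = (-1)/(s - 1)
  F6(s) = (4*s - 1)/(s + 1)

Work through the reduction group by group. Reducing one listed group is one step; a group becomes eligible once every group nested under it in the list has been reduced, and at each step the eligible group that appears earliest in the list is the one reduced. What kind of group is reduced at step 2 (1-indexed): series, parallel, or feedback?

The answer is feedback.

Reasoning:
Step 1 - close the feedback loop around F1, F2
Step 2 - close the feedback loop around [F1/(1+F1*F2)], F3
Step 3 - multiply F4, F5 (series)
Step 4 - reduce the feedback loop with forward [[F1/(1+F1*F2)]/(1+[F1/(1+F1*F2)]*F3)] and return (F4*F5)
Step 5 - add [[[F1/(1+F1*F2)]/(1+[F1/(1+F1*F2)]*F3)]/(1+[[F1/(1+F1*F2)]/(1+[F1/(1+F1*F2)]*F3)]*(F4*F5))], F6 (parallel)
Step 2: feedback.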